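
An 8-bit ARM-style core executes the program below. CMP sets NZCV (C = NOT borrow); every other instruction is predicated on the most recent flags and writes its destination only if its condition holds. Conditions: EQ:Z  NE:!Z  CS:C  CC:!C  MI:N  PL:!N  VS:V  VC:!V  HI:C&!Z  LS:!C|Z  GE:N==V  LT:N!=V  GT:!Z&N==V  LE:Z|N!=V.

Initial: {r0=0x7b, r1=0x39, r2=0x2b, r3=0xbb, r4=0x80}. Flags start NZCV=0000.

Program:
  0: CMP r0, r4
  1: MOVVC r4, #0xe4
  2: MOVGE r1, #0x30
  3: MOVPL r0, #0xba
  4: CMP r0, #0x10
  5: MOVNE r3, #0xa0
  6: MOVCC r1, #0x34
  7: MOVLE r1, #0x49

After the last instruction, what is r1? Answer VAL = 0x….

0: ✓ CMP  NZCV=1001
1: · MOVVC
2: ✓ MOVGE  r1←0x30
3: · MOVPL
4: ✓ CMP  NZCV=0010
5: ✓ MOVNE  r3←0xa0
6: · MOVCC
7: · MOVLE

VAL = 0x30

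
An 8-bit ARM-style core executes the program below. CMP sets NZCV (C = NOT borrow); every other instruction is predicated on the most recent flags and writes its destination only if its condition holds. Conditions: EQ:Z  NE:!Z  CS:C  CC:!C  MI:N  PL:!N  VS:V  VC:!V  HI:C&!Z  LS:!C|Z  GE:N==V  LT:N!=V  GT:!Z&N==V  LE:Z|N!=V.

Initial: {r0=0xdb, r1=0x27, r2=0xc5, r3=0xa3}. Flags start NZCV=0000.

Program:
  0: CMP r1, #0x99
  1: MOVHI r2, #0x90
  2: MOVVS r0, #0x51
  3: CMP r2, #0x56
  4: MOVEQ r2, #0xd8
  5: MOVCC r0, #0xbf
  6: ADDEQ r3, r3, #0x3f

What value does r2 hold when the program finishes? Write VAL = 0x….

[0] flags=1001 → (cmp)
[1] flags=1001 HI?F → skip
[2] flags=1001 VS?T → r0=0x51
[3] flags=0011 → (cmp)
[4] flags=0011 EQ?F → skip
[5] flags=0011 CC?F → skip
[6] flags=0011 EQ?F → skip

VAL = 0xc5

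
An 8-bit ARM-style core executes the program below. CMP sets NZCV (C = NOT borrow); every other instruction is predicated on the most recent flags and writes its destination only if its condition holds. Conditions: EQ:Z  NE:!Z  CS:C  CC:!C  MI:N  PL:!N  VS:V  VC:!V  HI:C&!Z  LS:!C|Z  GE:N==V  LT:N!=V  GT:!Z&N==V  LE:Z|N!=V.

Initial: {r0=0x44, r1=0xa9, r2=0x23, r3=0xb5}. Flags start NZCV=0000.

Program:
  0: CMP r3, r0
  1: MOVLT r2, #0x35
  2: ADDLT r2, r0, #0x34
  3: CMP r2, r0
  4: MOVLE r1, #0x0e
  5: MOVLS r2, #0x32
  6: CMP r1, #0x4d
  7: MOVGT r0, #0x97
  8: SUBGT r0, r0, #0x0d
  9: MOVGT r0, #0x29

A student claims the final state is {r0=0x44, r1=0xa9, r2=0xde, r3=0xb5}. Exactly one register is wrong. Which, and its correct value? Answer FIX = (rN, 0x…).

0: ✓ CMP  NZCV=0011
1: ✓ MOVLT  r2←0x35
2: ✓ ADDLT  r2←0x78
3: ✓ CMP  NZCV=0010
4: · MOVLE
5: · MOVLS
6: ✓ CMP  NZCV=0011
7: · MOVGT
8: · SUBGT
9: · MOVGT

FIX = (r2, 0x78)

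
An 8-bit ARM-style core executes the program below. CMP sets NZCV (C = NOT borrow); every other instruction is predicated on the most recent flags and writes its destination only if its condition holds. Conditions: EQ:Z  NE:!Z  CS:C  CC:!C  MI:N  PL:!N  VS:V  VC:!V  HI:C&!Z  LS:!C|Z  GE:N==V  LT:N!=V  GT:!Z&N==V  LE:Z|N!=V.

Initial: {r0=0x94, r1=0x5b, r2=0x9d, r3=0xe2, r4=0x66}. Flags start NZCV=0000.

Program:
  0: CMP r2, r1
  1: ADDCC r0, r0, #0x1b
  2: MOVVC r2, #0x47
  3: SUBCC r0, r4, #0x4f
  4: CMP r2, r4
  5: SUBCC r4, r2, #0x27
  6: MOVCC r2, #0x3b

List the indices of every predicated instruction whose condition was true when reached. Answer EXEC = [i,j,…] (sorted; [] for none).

EXEC = []

[0] flags=0011 → (cmp)
[1] flags=0011 CC?F → skip
[2] flags=0011 VC?F → skip
[3] flags=0011 CC?F → skip
[4] flags=0011 → (cmp)
[5] flags=0011 CC?F → skip
[6] flags=0011 CC?F → skip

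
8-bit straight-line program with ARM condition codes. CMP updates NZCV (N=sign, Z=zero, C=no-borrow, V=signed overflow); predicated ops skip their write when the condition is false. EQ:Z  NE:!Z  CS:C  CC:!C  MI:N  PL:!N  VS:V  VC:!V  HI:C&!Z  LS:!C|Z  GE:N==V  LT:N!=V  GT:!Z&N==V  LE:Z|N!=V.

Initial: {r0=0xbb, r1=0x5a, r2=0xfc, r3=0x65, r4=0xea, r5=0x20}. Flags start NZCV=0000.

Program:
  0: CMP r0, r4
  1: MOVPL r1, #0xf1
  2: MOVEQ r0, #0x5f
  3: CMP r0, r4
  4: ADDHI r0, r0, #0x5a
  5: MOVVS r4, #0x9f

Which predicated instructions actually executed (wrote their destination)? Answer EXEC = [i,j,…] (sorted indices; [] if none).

EXEC = []

0: ✓ CMP  NZCV=1000
1: · MOVPL
2: · MOVEQ
3: ✓ CMP  NZCV=1000
4: · ADDHI
5: · MOVVS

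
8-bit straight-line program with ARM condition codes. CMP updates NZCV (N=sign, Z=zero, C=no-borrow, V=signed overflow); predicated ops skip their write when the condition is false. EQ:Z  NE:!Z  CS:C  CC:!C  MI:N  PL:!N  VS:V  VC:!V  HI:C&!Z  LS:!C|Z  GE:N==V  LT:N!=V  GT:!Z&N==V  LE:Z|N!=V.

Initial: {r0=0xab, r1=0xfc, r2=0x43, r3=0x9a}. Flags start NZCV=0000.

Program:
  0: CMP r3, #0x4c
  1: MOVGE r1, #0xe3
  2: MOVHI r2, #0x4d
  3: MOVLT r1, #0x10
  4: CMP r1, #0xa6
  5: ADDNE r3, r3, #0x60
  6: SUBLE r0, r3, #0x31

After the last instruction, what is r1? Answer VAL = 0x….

0: ✓ CMP  NZCV=0011
1: · MOVGE
2: ✓ MOVHI  r2←0x4d
3: ✓ MOVLT  r1←0x10
4: ✓ CMP  NZCV=0000
5: ✓ ADDNE  r3←0xfa
6: · SUBLE

VAL = 0x10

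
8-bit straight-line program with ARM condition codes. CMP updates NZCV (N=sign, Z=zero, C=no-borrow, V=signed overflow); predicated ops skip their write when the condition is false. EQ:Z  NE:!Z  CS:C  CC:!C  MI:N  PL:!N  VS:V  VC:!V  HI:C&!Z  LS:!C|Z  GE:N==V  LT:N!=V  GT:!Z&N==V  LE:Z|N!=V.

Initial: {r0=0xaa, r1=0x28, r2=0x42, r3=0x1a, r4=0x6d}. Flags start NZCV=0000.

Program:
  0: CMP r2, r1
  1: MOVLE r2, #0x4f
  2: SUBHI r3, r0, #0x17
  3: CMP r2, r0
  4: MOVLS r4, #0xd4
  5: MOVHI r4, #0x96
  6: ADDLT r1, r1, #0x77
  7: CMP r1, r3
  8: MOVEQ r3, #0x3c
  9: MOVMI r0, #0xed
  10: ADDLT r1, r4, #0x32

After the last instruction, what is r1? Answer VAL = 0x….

VAL = 0x28

0: ✓ CMP  NZCV=0010
1: · MOVLE
2: ✓ SUBHI  r3←0x93
3: ✓ CMP  NZCV=1001
4: ✓ MOVLS  r4←0xd4
5: · MOVHI
6: · ADDLT
7: ✓ CMP  NZCV=1001
8: · MOVEQ
9: ✓ MOVMI  r0←0xed
10: · ADDLT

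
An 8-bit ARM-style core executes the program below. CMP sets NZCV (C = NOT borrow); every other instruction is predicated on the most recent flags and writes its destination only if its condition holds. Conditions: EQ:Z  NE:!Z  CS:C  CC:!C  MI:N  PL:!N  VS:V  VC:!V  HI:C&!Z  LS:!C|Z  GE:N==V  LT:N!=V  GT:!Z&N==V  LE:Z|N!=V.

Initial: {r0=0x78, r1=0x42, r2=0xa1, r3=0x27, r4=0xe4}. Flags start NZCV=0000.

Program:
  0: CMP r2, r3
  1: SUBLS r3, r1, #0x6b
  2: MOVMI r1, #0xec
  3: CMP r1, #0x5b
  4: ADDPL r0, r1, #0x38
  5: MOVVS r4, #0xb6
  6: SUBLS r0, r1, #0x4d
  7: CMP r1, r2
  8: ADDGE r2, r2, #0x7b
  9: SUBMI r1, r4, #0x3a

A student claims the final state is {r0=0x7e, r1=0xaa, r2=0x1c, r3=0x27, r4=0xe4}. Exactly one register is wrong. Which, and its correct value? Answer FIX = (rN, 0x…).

FIX = (r0, 0xf5)

[0] flags=0011 → (cmp)
[1] flags=0011 LS?F → skip
[2] flags=0011 MI?F → skip
[3] flags=1000 → (cmp)
[4] flags=1000 PL?F → skip
[5] flags=1000 VS?F → skip
[6] flags=1000 LS?T → r0=0xf5
[7] flags=1001 → (cmp)
[8] flags=1001 GE?T → r2=0x1c
[9] flags=1001 MI?T → r1=0xaa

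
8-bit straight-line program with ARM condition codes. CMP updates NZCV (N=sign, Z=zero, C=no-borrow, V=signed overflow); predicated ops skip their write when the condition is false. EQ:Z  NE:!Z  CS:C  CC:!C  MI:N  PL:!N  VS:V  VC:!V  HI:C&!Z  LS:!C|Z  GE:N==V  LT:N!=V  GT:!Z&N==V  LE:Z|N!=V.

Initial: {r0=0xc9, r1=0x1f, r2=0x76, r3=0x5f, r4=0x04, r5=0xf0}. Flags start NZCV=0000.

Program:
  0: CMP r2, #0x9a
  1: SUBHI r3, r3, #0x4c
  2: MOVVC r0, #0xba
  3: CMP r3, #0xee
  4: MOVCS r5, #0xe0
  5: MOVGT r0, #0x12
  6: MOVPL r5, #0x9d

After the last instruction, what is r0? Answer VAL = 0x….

VAL = 0x12

[0] flags=1001 → (cmp)
[1] flags=1001 HI?F → skip
[2] flags=1001 VC?F → skip
[3] flags=0000 → (cmp)
[4] flags=0000 CS?F → skip
[5] flags=0000 GT?T → r0=0x12
[6] flags=0000 PL?T → r5=0x9d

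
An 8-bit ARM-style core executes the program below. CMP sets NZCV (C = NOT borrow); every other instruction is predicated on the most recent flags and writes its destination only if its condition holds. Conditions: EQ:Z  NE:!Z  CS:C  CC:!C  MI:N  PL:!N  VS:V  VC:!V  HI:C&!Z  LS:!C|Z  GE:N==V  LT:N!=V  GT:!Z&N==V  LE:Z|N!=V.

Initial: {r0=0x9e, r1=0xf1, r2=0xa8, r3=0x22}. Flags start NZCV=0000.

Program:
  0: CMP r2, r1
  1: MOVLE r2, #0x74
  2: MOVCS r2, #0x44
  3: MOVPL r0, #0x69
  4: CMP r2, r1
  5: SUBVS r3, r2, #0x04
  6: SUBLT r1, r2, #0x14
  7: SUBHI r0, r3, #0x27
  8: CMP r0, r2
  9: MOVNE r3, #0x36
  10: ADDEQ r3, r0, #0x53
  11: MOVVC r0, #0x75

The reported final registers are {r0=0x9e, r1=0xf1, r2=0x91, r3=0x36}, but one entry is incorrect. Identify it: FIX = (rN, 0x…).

0: ✓ CMP  NZCV=1000
1: ✓ MOVLE  r2←0x74
2: · MOVCS
3: · MOVPL
4: ✓ CMP  NZCV=1001
5: ✓ SUBVS  r3←0x70
6: · SUBLT
7: · SUBHI
8: ✓ CMP  NZCV=0011
9: ✓ MOVNE  r3←0x36
10: · ADDEQ
11: · MOVVC

FIX = (r2, 0x74)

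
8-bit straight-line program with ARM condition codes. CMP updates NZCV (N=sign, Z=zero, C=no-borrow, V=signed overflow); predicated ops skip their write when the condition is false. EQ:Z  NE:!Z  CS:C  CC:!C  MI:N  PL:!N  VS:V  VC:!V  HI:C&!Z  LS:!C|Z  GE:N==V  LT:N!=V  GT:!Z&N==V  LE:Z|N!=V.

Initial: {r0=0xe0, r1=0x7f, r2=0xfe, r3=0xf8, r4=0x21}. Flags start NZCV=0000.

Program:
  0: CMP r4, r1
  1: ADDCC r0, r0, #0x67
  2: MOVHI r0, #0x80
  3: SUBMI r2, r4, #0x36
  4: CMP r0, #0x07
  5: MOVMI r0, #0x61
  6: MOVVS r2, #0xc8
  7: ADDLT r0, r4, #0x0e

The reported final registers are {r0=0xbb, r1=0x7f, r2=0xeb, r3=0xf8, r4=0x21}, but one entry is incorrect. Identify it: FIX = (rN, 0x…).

FIX = (r0, 0x47)

[0] flags=1000 → (cmp)
[1] flags=1000 CC?T → r0=0x47
[2] flags=1000 HI?F → skip
[3] flags=1000 MI?T → r2=0xeb
[4] flags=0010 → (cmp)
[5] flags=0010 MI?F → skip
[6] flags=0010 VS?F → skip
[7] flags=0010 LT?F → skip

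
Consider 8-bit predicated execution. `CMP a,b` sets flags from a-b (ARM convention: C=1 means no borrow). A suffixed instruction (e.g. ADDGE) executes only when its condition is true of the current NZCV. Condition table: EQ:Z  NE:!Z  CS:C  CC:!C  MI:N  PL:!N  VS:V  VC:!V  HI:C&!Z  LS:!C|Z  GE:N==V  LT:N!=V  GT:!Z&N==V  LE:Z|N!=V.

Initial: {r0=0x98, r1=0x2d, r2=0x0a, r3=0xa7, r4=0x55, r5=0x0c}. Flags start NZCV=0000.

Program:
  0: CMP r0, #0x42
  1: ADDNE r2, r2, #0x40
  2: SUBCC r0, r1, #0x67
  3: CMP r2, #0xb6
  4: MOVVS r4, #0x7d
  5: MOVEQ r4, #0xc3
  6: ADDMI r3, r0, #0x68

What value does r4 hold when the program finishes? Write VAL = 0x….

0: ✓ CMP  NZCV=0011
1: ✓ ADDNE  r2←0x4a
2: · SUBCC
3: ✓ CMP  NZCV=1001
4: ✓ MOVVS  r4←0x7d
5: · MOVEQ
6: ✓ ADDMI  r3←0x00

VAL = 0x7d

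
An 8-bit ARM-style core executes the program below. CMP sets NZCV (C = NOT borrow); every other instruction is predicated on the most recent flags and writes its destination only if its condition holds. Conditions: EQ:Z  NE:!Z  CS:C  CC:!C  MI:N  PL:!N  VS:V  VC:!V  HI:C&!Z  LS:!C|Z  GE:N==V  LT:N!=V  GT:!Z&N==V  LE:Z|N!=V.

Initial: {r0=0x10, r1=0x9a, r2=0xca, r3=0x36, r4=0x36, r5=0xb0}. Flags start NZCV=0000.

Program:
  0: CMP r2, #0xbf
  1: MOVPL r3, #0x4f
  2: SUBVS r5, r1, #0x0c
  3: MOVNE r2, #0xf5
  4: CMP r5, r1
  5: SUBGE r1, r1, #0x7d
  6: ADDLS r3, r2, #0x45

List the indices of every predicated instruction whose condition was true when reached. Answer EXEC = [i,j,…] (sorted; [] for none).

EXEC = [1,3,5]

0: ✓ CMP  NZCV=0010
1: ✓ MOVPL  r3←0x4f
2: · SUBVS
3: ✓ MOVNE  r2←0xf5
4: ✓ CMP  NZCV=0010
5: ✓ SUBGE  r1←0x1d
6: · ADDLS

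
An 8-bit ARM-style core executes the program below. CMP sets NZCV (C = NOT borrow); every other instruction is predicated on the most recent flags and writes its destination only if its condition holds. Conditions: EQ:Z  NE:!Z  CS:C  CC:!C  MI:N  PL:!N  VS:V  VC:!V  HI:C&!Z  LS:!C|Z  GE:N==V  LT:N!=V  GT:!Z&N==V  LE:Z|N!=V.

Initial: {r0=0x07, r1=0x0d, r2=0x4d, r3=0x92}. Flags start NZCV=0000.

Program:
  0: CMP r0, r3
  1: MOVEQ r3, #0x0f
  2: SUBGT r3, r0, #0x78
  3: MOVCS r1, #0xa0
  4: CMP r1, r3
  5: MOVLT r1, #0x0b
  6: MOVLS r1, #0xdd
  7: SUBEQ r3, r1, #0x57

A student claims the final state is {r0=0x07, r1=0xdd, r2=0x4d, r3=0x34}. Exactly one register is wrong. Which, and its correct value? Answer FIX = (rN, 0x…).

FIX = (r3, 0x8f)

[0] flags=0000 → (cmp)
[1] flags=0000 EQ?F → skip
[2] flags=0000 GT?T → r3=0x8f
[3] flags=0000 CS?F → skip
[4] flags=0000 → (cmp)
[5] flags=0000 LT?F → skip
[6] flags=0000 LS?T → r1=0xdd
[7] flags=0000 EQ?F → skip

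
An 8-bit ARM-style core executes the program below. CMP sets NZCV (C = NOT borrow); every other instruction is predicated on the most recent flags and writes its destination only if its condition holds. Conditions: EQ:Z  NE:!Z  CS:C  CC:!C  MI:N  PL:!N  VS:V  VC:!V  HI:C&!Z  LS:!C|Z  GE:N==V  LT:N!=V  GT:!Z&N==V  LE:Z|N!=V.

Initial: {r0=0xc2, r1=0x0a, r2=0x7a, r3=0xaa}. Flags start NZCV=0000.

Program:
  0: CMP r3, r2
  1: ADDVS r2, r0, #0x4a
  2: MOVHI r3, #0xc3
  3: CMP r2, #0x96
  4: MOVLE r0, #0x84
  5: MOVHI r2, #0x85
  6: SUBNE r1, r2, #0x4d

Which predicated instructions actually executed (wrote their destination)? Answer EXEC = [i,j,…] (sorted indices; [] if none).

EXEC = [1,2,6]

0: ✓ CMP  NZCV=0011
1: ✓ ADDVS  r2←0x0c
2: ✓ MOVHI  r3←0xc3
3: ✓ CMP  NZCV=0000
4: · MOVLE
5: · MOVHI
6: ✓ SUBNE  r1←0xbf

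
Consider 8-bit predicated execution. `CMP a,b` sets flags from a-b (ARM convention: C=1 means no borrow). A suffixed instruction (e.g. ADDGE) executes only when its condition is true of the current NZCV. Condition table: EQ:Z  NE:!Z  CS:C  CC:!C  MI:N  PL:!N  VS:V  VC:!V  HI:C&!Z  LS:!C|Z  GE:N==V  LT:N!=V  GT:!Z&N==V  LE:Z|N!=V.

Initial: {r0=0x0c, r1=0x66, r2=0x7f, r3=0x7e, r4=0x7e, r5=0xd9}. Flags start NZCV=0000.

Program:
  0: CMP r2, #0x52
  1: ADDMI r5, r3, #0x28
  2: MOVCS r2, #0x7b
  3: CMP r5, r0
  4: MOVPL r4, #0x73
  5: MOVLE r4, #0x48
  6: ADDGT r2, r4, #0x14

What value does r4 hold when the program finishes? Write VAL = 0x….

0: ✓ CMP  NZCV=0010
1: · ADDMI
2: ✓ MOVCS  r2←0x7b
3: ✓ CMP  NZCV=1010
4: · MOVPL
5: ✓ MOVLE  r4←0x48
6: · ADDGT

VAL = 0x48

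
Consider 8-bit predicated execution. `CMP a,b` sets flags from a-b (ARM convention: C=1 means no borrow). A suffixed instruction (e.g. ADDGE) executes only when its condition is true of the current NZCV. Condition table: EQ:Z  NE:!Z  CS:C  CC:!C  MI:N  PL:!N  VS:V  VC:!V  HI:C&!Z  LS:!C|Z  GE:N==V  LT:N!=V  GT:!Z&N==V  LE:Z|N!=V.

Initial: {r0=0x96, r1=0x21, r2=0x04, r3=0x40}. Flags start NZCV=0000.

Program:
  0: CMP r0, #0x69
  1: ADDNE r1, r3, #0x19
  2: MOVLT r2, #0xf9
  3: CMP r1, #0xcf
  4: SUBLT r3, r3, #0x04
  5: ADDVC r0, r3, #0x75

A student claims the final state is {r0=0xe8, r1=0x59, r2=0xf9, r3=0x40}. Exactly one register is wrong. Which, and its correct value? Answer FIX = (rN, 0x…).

FIX = (r0, 0x96)

0: ✓ CMP  NZCV=0011
1: ✓ ADDNE  r1←0x59
2: ✓ MOVLT  r2←0xf9
3: ✓ CMP  NZCV=1001
4: · SUBLT
5: · ADDVC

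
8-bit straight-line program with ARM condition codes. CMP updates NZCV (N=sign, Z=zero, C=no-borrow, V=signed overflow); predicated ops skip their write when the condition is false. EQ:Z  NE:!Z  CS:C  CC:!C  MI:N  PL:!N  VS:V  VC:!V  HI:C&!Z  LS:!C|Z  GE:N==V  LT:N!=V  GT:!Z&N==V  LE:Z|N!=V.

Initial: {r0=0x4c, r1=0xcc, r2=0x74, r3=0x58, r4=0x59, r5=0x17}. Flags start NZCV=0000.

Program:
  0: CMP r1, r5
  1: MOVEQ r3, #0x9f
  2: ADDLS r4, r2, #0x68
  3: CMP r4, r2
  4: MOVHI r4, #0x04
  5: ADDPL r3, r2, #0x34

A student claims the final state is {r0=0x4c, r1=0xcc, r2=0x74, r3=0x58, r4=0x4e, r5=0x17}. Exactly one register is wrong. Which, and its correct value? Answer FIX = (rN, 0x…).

FIX = (r4, 0x59)

[0] flags=1010 → (cmp)
[1] flags=1010 EQ?F → skip
[2] flags=1010 LS?F → skip
[3] flags=1000 → (cmp)
[4] flags=1000 HI?F → skip
[5] flags=1000 PL?F → skip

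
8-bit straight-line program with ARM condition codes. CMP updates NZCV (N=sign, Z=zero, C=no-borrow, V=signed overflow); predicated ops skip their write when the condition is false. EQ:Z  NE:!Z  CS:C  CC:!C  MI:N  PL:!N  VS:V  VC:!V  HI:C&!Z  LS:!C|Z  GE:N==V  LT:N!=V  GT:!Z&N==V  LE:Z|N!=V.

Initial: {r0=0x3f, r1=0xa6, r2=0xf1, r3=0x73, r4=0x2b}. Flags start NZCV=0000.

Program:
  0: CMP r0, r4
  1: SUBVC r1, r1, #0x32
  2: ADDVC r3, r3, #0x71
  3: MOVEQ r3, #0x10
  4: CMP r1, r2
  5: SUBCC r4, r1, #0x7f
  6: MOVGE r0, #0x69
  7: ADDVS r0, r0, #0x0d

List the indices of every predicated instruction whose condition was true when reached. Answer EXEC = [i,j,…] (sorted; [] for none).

0: ✓ CMP  NZCV=0010
1: ✓ SUBVC  r1←0x74
2: ✓ ADDVC  r3←0xe4
3: · MOVEQ
4: ✓ CMP  NZCV=1001
5: ✓ SUBCC  r4←0xf5
6: ✓ MOVGE  r0←0x69
7: ✓ ADDVS  r0←0x76

EXEC = [1,2,5,6,7]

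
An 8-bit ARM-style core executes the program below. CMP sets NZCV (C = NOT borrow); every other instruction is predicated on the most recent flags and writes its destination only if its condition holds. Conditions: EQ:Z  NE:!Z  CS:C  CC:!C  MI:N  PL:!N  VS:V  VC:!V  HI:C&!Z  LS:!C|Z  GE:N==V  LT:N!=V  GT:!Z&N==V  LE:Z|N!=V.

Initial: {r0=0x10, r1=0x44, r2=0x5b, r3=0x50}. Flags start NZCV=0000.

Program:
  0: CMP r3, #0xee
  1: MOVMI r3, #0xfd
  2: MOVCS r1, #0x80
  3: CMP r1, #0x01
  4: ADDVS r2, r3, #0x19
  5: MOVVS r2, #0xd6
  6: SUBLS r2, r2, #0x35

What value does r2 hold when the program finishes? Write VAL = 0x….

0: ✓ CMP  NZCV=0000
1: · MOVMI
2: · MOVCS
3: ✓ CMP  NZCV=0010
4: · ADDVS
5: · MOVVS
6: · SUBLS

VAL = 0x5b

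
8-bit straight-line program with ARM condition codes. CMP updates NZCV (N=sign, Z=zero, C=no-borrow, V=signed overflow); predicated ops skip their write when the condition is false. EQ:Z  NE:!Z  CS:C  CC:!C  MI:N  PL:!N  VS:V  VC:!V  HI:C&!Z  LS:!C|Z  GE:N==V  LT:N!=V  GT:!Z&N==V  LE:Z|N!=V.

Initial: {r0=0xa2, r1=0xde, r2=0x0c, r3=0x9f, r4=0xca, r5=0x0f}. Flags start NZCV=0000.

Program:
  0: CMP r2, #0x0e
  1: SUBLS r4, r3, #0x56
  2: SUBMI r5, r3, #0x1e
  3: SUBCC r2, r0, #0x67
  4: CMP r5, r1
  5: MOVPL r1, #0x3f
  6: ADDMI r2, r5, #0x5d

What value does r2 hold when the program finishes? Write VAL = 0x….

0: ✓ CMP  NZCV=1000
1: ✓ SUBLS  r4←0x49
2: ✓ SUBMI  r5←0x81
3: ✓ SUBCC  r2←0x3b
4: ✓ CMP  NZCV=1000
5: · MOVPL
6: ✓ ADDMI  r2←0xde

VAL = 0xde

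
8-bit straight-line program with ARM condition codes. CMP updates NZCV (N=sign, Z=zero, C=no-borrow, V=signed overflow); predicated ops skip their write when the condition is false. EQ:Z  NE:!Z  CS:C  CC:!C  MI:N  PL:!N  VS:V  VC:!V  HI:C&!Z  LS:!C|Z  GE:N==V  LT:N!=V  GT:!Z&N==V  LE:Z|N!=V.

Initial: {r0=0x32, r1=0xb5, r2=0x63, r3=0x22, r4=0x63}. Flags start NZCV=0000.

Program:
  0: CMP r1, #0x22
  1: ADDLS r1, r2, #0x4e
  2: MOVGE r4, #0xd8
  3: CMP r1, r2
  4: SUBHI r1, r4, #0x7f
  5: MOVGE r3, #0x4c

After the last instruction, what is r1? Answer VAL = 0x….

VAL = 0xe4

[0] flags=1010 → (cmp)
[1] flags=1010 LS?F → skip
[2] flags=1010 GE?F → skip
[3] flags=0011 → (cmp)
[4] flags=0011 HI?T → r1=0xe4
[5] flags=0011 GE?F → skip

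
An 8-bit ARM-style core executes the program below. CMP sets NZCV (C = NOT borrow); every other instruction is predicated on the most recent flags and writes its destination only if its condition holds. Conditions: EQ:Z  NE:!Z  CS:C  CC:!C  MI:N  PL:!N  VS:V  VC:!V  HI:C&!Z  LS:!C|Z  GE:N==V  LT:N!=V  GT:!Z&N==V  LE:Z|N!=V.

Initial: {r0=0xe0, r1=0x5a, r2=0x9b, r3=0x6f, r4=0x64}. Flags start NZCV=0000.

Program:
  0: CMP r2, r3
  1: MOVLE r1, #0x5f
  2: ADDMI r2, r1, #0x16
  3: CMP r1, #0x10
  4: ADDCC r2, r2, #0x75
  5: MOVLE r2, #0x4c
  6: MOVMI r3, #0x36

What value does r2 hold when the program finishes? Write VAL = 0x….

VAL = 0x9b

0: ✓ CMP  NZCV=0011
1: ✓ MOVLE  r1←0x5f
2: · ADDMI
3: ✓ CMP  NZCV=0010
4: · ADDCC
5: · MOVLE
6: · MOVMI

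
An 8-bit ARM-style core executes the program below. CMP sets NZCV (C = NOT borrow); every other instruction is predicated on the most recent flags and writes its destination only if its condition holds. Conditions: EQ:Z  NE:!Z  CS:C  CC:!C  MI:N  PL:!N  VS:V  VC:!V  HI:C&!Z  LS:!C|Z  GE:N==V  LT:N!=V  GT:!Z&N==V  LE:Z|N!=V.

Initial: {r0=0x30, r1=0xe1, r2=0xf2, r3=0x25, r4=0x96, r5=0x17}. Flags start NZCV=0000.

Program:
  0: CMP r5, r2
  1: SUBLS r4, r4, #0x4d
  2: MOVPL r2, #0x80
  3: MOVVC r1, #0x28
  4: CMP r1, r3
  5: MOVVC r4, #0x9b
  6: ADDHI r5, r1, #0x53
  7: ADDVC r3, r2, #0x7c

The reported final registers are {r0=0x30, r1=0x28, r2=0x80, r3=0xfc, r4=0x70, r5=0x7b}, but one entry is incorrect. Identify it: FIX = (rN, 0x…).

0: ✓ CMP  NZCV=0000
1: ✓ SUBLS  r4←0x49
2: ✓ MOVPL  r2←0x80
3: ✓ MOVVC  r1←0x28
4: ✓ CMP  NZCV=0010
5: ✓ MOVVC  r4←0x9b
6: ✓ ADDHI  r5←0x7b
7: ✓ ADDVC  r3←0xfc

FIX = (r4, 0x9b)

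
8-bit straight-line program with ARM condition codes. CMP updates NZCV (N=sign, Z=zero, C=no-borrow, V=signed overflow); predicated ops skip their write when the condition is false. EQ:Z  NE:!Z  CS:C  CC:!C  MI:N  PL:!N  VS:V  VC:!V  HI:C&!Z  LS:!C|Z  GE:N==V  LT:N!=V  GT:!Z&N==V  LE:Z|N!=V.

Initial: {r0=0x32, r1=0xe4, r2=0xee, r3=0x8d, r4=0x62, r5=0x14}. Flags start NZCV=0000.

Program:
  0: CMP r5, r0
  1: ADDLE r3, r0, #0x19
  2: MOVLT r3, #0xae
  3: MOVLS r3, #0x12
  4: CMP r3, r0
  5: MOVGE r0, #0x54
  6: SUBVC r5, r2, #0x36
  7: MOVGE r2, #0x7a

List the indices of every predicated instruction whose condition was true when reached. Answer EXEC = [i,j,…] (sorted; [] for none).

EXEC = [1,2,3,6]

[0] flags=1000 → (cmp)
[1] flags=1000 LE?T → r3=0x4b
[2] flags=1000 LT?T → r3=0xae
[3] flags=1000 LS?T → r3=0x12
[4] flags=1000 → (cmp)
[5] flags=1000 GE?F → skip
[6] flags=1000 VC?T → r5=0xb8
[7] flags=1000 GE?F → skip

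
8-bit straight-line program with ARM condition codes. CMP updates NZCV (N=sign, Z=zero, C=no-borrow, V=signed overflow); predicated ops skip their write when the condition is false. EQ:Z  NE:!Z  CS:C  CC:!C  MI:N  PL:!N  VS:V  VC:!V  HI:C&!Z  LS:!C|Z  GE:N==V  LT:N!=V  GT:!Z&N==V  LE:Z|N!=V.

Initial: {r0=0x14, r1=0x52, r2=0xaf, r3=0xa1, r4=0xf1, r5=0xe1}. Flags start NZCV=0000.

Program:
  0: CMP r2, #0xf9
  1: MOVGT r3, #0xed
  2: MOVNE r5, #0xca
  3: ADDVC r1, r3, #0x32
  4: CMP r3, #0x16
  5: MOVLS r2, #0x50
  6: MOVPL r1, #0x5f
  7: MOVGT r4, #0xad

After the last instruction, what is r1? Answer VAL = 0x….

VAL = 0xd3

[0] flags=1000 → (cmp)
[1] flags=1000 GT?F → skip
[2] flags=1000 NE?T → r5=0xca
[3] flags=1000 VC?T → r1=0xd3
[4] flags=1010 → (cmp)
[5] flags=1010 LS?F → skip
[6] flags=1010 PL?F → skip
[7] flags=1010 GT?F → skip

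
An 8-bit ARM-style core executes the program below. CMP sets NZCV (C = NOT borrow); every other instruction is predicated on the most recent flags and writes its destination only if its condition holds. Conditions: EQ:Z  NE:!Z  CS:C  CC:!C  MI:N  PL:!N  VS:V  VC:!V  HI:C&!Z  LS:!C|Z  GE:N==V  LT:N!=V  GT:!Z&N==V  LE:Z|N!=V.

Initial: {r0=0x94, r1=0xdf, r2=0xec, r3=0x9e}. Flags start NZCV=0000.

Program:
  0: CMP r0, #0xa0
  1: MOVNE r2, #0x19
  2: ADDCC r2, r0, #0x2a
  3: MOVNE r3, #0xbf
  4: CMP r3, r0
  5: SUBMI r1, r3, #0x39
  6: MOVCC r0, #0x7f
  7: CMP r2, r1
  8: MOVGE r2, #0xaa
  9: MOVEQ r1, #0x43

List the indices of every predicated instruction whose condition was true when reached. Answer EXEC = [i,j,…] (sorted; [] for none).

[0] flags=1000 → (cmp)
[1] flags=1000 NE?T → r2=0x19
[2] flags=1000 CC?T → r2=0xbe
[3] flags=1000 NE?T → r3=0xbf
[4] flags=0010 → (cmp)
[5] flags=0010 MI?F → skip
[6] flags=0010 CC?F → skip
[7] flags=1000 → (cmp)
[8] flags=1000 GE?F → skip
[9] flags=1000 EQ?F → skip

EXEC = [1,2,3]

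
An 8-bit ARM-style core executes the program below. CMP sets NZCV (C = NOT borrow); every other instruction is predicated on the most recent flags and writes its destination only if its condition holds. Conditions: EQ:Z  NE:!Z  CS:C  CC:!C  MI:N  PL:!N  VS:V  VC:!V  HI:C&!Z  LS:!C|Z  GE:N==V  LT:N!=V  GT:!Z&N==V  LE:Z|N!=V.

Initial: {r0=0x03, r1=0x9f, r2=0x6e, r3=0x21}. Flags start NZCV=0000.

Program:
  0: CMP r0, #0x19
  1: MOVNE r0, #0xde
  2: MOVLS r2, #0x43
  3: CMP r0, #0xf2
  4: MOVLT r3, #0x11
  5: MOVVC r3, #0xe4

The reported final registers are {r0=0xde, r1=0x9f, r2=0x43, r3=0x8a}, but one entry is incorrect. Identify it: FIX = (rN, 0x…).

FIX = (r3, 0xe4)

0: ✓ CMP  NZCV=1000
1: ✓ MOVNE  r0←0xde
2: ✓ MOVLS  r2←0x43
3: ✓ CMP  NZCV=1000
4: ✓ MOVLT  r3←0x11
5: ✓ MOVVC  r3←0xe4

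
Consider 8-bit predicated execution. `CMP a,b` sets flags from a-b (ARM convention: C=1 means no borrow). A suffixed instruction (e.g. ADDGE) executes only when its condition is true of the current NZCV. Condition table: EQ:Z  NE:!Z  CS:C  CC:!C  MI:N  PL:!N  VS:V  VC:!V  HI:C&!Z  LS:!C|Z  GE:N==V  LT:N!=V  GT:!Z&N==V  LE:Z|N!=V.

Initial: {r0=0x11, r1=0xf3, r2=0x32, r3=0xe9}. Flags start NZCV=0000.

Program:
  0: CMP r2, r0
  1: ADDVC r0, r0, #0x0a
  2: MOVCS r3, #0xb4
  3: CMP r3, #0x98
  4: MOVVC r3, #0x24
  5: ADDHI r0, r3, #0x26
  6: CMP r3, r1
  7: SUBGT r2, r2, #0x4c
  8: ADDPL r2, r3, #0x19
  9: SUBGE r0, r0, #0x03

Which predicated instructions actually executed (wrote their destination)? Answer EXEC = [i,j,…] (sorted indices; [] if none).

0: ✓ CMP  NZCV=0010
1: ✓ ADDVC  r0←0x1b
2: ✓ MOVCS  r3←0xb4
3: ✓ CMP  NZCV=0010
4: ✓ MOVVC  r3←0x24
5: ✓ ADDHI  r0←0x4a
6: ✓ CMP  NZCV=0000
7: ✓ SUBGT  r2←0xe6
8: ✓ ADDPL  r2←0x3d
9: ✓ SUBGE  r0←0x47

EXEC = [1,2,4,5,7,8,9]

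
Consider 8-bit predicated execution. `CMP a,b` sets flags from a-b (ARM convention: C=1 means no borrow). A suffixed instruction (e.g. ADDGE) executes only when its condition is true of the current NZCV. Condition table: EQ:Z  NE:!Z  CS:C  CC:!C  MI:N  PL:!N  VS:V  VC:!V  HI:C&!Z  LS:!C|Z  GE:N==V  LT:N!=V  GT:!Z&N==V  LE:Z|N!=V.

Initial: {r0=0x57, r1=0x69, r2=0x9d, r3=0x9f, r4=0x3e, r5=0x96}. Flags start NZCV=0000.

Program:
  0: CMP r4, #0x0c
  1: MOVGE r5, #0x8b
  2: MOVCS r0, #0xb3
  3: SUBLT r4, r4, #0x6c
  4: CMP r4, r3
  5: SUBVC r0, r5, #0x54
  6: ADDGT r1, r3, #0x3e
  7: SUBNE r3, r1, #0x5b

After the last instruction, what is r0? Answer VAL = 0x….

VAL = 0xb3

[0] flags=0010 → (cmp)
[1] flags=0010 GE?T → r5=0x8b
[2] flags=0010 CS?T → r0=0xb3
[3] flags=0010 LT?F → skip
[4] flags=1001 → (cmp)
[5] flags=1001 VC?F → skip
[6] flags=1001 GT?T → r1=0xdd
[7] flags=1001 NE?T → r3=0x82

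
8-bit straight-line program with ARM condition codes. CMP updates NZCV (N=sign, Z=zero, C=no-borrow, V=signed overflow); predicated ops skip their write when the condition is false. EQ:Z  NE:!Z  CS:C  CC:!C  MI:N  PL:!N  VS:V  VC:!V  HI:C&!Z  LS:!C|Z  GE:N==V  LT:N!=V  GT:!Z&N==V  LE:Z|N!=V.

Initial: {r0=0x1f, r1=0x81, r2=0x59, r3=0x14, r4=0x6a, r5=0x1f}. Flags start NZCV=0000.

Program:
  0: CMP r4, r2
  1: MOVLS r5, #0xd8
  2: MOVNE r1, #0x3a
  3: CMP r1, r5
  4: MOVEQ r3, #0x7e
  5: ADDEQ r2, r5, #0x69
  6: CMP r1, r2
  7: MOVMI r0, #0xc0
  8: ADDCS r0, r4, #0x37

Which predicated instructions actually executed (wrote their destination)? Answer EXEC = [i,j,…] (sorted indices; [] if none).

0: ✓ CMP  NZCV=0010
1: · MOVLS
2: ✓ MOVNE  r1←0x3a
3: ✓ CMP  NZCV=0010
4: · MOVEQ
5: · ADDEQ
6: ✓ CMP  NZCV=1000
7: ✓ MOVMI  r0←0xc0
8: · ADDCS

EXEC = [2,7]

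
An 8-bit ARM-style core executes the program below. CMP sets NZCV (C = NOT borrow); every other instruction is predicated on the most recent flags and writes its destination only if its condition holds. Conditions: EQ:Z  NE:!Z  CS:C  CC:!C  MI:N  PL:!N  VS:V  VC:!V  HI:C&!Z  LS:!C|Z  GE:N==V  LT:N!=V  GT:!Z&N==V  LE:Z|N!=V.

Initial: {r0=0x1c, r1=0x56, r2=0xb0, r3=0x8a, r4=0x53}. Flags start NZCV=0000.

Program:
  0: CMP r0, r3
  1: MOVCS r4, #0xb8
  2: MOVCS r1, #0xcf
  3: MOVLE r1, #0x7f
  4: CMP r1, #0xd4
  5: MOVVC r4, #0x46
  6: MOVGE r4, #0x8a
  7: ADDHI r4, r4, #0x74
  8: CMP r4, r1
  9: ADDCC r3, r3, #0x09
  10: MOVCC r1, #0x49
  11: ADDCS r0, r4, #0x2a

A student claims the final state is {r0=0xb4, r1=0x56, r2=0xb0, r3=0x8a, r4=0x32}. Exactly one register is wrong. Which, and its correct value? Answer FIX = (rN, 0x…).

0: ✓ CMP  NZCV=1001
1: · MOVCS
2: · MOVCS
3: · MOVLE
4: ✓ CMP  NZCV=1001
5: · MOVVC
6: ✓ MOVGE  r4←0x8a
7: · ADDHI
8: ✓ CMP  NZCV=0011
9: · ADDCC
10: · MOVCC
11: ✓ ADDCS  r0←0xb4

FIX = (r4, 0x8a)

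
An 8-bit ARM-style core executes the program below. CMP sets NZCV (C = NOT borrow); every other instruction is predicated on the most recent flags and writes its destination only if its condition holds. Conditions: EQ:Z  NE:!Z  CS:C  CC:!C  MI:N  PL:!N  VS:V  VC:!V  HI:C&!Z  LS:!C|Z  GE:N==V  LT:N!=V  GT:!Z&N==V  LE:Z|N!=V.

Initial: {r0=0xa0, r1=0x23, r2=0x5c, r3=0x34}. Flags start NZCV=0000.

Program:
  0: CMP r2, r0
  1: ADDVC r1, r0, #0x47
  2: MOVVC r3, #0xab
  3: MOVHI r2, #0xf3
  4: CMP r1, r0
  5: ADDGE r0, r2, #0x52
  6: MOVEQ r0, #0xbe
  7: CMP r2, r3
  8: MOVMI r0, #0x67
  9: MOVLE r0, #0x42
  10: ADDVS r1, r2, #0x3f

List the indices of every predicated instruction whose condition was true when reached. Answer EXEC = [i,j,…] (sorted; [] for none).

EXEC = [5]

[0] flags=1001 → (cmp)
[1] flags=1001 VC?F → skip
[2] flags=1001 VC?F → skip
[3] flags=1001 HI?F → skip
[4] flags=1001 → (cmp)
[5] flags=1001 GE?T → r0=0xae
[6] flags=1001 EQ?F → skip
[7] flags=0010 → (cmp)
[8] flags=0010 MI?F → skip
[9] flags=0010 LE?F → skip
[10] flags=0010 VS?F → skip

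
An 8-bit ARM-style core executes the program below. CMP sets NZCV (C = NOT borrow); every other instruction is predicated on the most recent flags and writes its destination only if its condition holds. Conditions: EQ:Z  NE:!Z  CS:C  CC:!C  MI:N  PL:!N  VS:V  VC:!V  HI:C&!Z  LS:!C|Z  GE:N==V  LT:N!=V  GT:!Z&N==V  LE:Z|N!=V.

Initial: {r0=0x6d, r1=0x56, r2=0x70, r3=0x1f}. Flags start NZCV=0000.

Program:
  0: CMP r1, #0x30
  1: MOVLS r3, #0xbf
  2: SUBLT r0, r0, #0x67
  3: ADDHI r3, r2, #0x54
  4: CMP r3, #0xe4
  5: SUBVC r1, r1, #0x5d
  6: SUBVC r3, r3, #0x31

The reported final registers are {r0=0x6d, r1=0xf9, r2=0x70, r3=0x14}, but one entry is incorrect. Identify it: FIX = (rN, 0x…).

FIX = (r3, 0x93)

[0] flags=0010 → (cmp)
[1] flags=0010 LS?F → skip
[2] flags=0010 LT?F → skip
[3] flags=0010 HI?T → r3=0xc4
[4] flags=1000 → (cmp)
[5] flags=1000 VC?T → r1=0xf9
[6] flags=1000 VC?T → r3=0x93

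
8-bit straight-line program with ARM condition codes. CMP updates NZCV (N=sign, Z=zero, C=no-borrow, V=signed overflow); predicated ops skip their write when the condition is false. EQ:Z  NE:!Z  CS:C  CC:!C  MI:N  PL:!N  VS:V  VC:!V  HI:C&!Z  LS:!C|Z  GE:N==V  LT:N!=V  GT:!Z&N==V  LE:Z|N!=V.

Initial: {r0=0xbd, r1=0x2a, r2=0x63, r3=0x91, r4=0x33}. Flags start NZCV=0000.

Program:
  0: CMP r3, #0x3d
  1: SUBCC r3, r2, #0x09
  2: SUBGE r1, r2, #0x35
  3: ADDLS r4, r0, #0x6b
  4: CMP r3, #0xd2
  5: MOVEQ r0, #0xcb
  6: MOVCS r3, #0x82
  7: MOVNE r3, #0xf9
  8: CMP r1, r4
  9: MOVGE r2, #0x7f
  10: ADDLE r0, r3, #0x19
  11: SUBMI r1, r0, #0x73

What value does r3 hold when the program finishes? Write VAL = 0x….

VAL = 0xf9

[0] flags=0011 → (cmp)
[1] flags=0011 CC?F → skip
[2] flags=0011 GE?F → skip
[3] flags=0011 LS?F → skip
[4] flags=1000 → (cmp)
[5] flags=1000 EQ?F → skip
[6] flags=1000 CS?F → skip
[7] flags=1000 NE?T → r3=0xf9
[8] flags=1000 → (cmp)
[9] flags=1000 GE?F → skip
[10] flags=1000 LE?T → r0=0x12
[11] flags=1000 MI?T → r1=0x9f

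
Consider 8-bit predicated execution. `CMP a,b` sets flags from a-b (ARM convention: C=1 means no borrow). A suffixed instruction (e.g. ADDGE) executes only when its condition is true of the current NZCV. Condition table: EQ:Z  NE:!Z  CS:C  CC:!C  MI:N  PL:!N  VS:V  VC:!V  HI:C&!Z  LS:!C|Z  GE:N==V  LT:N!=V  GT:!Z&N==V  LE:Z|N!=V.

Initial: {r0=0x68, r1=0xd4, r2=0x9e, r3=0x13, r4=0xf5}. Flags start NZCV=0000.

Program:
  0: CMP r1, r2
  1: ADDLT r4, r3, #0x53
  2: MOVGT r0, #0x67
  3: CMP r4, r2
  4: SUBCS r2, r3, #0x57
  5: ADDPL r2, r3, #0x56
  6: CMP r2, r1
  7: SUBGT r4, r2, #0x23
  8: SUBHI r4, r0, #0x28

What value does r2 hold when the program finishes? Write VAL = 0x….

VAL = 0x69

0: ✓ CMP  NZCV=0010
1: · ADDLT
2: ✓ MOVGT  r0←0x67
3: ✓ CMP  NZCV=0010
4: ✓ SUBCS  r2←0xbc
5: ✓ ADDPL  r2←0x69
6: ✓ CMP  NZCV=1001
7: ✓ SUBGT  r4←0x46
8: · SUBHI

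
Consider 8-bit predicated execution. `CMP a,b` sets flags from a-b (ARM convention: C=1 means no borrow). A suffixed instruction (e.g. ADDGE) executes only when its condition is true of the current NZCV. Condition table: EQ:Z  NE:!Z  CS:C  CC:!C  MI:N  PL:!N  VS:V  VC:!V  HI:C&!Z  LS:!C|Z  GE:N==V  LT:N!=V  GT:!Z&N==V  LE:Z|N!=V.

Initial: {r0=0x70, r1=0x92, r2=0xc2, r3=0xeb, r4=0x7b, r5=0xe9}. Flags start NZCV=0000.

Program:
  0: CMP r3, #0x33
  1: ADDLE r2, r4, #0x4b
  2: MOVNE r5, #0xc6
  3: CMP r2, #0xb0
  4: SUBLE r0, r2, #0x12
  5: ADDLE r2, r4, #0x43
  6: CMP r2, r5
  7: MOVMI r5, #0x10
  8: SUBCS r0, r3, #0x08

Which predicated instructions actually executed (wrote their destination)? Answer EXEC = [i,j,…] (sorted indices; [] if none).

[0] flags=1010 → (cmp)
[1] flags=1010 LE?T → r2=0xc6
[2] flags=1010 NE?T → r5=0xc6
[3] flags=0010 → (cmp)
[4] flags=0010 LE?F → skip
[5] flags=0010 LE?F → skip
[6] flags=0110 → (cmp)
[7] flags=0110 MI?F → skip
[8] flags=0110 CS?T → r0=0xe3

EXEC = [1,2,8]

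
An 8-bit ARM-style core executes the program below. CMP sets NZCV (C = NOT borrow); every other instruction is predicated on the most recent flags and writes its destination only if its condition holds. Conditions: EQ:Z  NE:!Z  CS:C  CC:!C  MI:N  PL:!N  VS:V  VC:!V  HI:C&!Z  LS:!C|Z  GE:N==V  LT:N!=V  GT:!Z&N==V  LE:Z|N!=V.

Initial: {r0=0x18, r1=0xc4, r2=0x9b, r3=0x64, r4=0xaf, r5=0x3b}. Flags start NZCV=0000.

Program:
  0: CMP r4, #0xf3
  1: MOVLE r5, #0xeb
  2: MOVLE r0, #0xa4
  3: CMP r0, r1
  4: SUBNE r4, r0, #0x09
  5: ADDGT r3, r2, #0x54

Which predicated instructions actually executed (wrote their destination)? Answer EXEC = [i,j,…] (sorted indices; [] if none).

[0] flags=1000 → (cmp)
[1] flags=1000 LE?T → r5=0xeb
[2] flags=1000 LE?T → r0=0xa4
[3] flags=1000 → (cmp)
[4] flags=1000 NE?T → r4=0x9b
[5] flags=1000 GT?F → skip

EXEC = [1,2,4]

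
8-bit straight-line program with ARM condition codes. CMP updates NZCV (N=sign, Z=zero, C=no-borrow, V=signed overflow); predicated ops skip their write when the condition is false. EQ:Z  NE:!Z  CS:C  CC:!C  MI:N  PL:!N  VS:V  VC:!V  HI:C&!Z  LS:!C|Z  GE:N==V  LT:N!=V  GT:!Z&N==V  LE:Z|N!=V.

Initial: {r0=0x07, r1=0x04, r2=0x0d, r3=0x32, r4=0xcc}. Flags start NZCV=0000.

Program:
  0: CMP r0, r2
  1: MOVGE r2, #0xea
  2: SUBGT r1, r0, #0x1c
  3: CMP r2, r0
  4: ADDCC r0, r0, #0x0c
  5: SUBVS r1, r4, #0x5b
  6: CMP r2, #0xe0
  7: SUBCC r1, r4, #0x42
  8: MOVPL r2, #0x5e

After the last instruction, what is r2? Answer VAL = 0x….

[0] flags=1000 → (cmp)
[1] flags=1000 GE?F → skip
[2] flags=1000 GT?F → skip
[3] flags=0010 → (cmp)
[4] flags=0010 CC?F → skip
[5] flags=0010 VS?F → skip
[6] flags=0000 → (cmp)
[7] flags=0000 CC?T → r1=0x8a
[8] flags=0000 PL?T → r2=0x5e

VAL = 0x5e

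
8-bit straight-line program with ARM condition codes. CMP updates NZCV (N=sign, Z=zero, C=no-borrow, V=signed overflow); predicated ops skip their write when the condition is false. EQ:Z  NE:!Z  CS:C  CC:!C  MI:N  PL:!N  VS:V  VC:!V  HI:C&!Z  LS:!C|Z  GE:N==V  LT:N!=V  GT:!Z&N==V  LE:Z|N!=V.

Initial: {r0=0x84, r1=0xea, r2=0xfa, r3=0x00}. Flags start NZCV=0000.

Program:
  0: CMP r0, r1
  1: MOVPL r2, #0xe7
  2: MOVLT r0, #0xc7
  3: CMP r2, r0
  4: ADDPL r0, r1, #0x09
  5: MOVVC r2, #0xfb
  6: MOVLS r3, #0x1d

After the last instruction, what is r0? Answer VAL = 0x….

VAL = 0xf3

0: ✓ CMP  NZCV=1000
1: · MOVPL
2: ✓ MOVLT  r0←0xc7
3: ✓ CMP  NZCV=0010
4: ✓ ADDPL  r0←0xf3
5: ✓ MOVVC  r2←0xfb
6: · MOVLS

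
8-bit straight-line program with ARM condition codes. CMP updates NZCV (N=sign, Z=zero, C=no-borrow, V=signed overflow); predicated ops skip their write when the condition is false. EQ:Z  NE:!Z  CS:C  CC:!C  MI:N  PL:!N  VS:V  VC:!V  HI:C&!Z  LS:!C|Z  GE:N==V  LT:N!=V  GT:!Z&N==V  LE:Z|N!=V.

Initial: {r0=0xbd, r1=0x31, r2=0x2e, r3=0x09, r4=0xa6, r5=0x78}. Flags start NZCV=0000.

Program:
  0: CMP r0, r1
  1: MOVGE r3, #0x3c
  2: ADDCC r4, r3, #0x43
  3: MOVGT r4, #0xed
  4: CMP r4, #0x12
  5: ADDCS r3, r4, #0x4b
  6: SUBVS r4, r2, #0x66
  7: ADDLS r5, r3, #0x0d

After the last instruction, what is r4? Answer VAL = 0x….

[0] flags=1010 → (cmp)
[1] flags=1010 GE?F → skip
[2] flags=1010 CC?F → skip
[3] flags=1010 GT?F → skip
[4] flags=1010 → (cmp)
[5] flags=1010 CS?T → r3=0xf1
[6] flags=1010 VS?F → skip
[7] flags=1010 LS?F → skip

VAL = 0xa6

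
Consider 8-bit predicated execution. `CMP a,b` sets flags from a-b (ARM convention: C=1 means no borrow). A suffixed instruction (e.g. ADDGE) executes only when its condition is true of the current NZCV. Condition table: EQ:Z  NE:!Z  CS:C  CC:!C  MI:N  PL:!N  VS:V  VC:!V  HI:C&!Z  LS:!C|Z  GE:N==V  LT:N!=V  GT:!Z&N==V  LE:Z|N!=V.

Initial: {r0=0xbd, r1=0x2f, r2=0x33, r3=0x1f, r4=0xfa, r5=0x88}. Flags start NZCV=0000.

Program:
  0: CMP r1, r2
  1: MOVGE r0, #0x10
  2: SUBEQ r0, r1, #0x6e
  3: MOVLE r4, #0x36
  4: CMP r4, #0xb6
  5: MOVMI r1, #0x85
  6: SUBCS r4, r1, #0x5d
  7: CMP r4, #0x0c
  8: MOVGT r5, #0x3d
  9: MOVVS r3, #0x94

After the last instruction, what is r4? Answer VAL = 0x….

0: ✓ CMP  NZCV=1000
1: · MOVGE
2: · SUBEQ
3: ✓ MOVLE  r4←0x36
4: ✓ CMP  NZCV=1001
5: ✓ MOVMI  r1←0x85
6: · SUBCS
7: ✓ CMP  NZCV=0010
8: ✓ MOVGT  r5←0x3d
9: · MOVVS

VAL = 0x36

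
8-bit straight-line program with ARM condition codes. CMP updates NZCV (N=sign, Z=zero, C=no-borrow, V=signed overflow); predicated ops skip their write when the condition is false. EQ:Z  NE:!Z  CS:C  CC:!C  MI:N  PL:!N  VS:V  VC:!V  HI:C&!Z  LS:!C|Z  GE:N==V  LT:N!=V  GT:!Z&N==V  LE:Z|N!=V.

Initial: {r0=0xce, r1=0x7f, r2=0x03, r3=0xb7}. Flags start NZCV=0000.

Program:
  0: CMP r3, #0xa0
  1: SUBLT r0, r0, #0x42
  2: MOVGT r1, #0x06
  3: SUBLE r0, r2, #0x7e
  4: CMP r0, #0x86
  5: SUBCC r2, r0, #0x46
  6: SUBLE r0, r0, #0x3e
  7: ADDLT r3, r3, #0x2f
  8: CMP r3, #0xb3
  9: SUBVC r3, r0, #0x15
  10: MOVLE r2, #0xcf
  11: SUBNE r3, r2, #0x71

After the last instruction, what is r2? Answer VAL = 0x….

VAL = 0x03

[0] flags=0010 → (cmp)
[1] flags=0010 LT?F → skip
[2] flags=0010 GT?T → r1=0x06
[3] flags=0010 LE?F → skip
[4] flags=0010 → (cmp)
[5] flags=0010 CC?F → skip
[6] flags=0010 LE?F → skip
[7] flags=0010 LT?F → skip
[8] flags=0010 → (cmp)
[9] flags=0010 VC?T → r3=0xb9
[10] flags=0010 LE?F → skip
[11] flags=0010 NE?T → r3=0x92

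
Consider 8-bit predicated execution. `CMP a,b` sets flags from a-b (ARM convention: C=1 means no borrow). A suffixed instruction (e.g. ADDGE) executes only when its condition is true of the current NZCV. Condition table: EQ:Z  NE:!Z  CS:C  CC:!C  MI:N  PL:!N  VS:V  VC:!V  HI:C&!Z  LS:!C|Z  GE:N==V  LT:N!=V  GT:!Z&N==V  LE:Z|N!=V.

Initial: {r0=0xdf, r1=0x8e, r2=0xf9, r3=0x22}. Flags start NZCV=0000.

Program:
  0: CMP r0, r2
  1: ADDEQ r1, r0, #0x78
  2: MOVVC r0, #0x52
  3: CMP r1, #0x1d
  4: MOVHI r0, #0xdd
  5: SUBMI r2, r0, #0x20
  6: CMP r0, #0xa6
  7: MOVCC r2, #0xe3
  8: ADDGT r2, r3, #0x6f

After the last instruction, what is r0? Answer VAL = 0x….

VAL = 0xdd

0: ✓ CMP  NZCV=1000
1: · ADDEQ
2: ✓ MOVVC  r0←0x52
3: ✓ CMP  NZCV=0011
4: ✓ MOVHI  r0←0xdd
5: · SUBMI
6: ✓ CMP  NZCV=0010
7: · MOVCC
8: ✓ ADDGT  r2←0x91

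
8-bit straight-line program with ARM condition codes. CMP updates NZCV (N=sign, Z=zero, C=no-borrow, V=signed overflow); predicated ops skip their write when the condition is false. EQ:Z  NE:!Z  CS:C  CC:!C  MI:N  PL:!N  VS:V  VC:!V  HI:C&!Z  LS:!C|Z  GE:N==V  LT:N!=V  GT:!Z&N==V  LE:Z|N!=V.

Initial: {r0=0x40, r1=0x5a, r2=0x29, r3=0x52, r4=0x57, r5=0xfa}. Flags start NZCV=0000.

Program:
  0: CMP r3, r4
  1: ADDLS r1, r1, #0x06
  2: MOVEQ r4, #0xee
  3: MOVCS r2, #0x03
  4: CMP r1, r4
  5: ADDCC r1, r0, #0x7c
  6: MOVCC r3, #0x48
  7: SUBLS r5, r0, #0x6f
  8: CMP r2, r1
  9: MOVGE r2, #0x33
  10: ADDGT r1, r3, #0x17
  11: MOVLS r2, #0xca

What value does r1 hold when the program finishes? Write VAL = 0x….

VAL = 0x60

0: ✓ CMP  NZCV=1000
1: ✓ ADDLS  r1←0x60
2: · MOVEQ
3: · MOVCS
4: ✓ CMP  NZCV=0010
5: · ADDCC
6: · MOVCC
7: · SUBLS
8: ✓ CMP  NZCV=1000
9: · MOVGE
10: · ADDGT
11: ✓ MOVLS  r2←0xca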